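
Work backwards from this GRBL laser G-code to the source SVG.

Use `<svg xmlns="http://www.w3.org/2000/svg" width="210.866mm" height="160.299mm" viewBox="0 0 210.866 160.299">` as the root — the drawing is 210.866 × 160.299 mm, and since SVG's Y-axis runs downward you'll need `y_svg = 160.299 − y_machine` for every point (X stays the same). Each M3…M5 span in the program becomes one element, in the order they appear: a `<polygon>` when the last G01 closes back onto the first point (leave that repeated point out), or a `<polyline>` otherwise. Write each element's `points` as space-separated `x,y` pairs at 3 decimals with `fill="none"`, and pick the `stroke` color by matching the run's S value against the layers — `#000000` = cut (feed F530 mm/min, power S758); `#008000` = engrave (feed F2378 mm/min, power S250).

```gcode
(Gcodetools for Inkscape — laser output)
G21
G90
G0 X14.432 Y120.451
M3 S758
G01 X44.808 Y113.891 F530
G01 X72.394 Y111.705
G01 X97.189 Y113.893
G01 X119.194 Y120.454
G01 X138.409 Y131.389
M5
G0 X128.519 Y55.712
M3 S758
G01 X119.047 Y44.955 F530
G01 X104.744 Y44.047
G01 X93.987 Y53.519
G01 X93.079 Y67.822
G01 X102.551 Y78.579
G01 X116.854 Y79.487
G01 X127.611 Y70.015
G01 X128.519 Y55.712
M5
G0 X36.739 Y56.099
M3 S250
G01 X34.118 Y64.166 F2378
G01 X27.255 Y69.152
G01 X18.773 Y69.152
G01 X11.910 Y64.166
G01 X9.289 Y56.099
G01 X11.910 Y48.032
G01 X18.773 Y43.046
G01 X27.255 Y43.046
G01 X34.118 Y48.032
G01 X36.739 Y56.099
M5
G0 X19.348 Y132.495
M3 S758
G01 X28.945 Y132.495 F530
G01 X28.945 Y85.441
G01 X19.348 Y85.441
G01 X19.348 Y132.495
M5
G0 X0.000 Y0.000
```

Machine Y-up, SVG Y-down with viewBox height 160.299, so y_svg = 160.299 − y_machine; X carries over.

Run 1: S758 ⇒ cut layer `#000000`. The run is open, so emit a `<polyline>` with points (Y-flipped): 14.432,39.848 44.808,46.408 72.394,48.594 97.189,46.406 119.194,39.845 138.409,28.910.

Run 2: power S758 maps to stroke `#000000` (cut). The run returns to its start, so emit a `<polygon>` with points (Y-flipped): 128.519,104.587 119.047,115.344 104.744,116.252 93.987,106.780 93.079,92.477 102.551,81.720 116.854,80.812 127.611,90.284.

Run 3: power S250 maps to stroke `#008000` (engrave). The run returns to its start, so emit a `<polygon>` with points (Y-flipped): 36.739,104.200 34.118,96.133 27.255,91.147 18.773,91.147 11.910,96.133 9.289,104.200 11.910,112.267 18.773,117.253 27.255,117.253 34.118,112.267.

Run 4: S758 ⇒ cut layer `#000000`. The run returns to its start, so emit a `<polygon>` with points (Y-flipped): 19.348,27.804 28.945,27.804 28.945,74.858 19.348,74.858.

<svg xmlns="http://www.w3.org/2000/svg" width="210.866mm" height="160.299mm" viewBox="0 0 210.866 160.299">
  <polyline points="14.432,39.848 44.808,46.408 72.394,48.594 97.189,46.406 119.194,39.845 138.409,28.910" fill="none" stroke="#000000"/>
  <polygon points="128.519,104.587 119.047,115.344 104.744,116.252 93.987,106.780 93.079,92.477 102.551,81.720 116.854,80.812 127.611,90.284" fill="none" stroke="#000000"/>
  <polygon points="36.739,104.200 34.118,96.133 27.255,91.147 18.773,91.147 11.910,96.133 9.289,104.200 11.910,112.267 18.773,117.253 27.255,117.253 34.118,112.267" fill="none" stroke="#008000"/>
  <polygon points="19.348,27.804 28.945,27.804 28.945,74.858 19.348,74.858" fill="none" stroke="#000000"/>
</svg>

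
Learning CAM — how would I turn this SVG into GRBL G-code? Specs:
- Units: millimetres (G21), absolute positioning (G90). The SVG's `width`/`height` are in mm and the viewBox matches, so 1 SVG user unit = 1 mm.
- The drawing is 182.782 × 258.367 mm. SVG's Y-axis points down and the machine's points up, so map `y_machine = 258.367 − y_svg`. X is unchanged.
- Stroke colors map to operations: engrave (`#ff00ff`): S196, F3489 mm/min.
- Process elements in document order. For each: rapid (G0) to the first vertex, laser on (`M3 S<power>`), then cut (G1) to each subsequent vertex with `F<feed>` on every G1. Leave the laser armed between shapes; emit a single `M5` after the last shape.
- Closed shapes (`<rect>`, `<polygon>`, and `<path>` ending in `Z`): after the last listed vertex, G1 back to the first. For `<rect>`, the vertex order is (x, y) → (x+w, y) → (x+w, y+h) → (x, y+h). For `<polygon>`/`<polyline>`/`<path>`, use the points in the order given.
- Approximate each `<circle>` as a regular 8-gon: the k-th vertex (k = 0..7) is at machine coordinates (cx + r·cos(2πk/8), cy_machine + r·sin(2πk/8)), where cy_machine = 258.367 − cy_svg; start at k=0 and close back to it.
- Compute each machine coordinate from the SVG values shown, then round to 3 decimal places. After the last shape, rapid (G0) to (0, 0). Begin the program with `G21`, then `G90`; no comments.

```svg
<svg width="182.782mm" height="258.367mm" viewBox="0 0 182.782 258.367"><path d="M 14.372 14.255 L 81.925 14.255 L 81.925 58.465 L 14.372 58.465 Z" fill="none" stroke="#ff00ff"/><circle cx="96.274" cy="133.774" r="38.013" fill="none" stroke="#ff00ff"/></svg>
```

1 u = 1 mm; y_m = 258.367 − y.

[1] `<path>` rectangle, #ff00ff→engrave S196 F3489: (14.372,244.112) → (81.925,244.112) → (81.925,199.902) → (14.372,199.902) → (14.372,244.112) (closed)

[2] `<circle>` circle, #ff00ff→engrave S196 F3489: (134.287,124.593) → (123.153,151.472) → (96.274,162.606) → (69.395,151.472) → (58.261,124.593) → (69.395,97.714) → (96.274,86.580) → (123.153,97.714) → (134.287,124.593) (closed)

G21
G90
G0 X14.372 Y244.112
M3 S196
G1 X81.925 Y244.112 F3489
G1 X81.925 Y199.902 F3489
G1 X14.372 Y199.902 F3489
G1 X14.372 Y244.112 F3489
G0 X134.287 Y124.593
M3 S196
G1 X123.153 Y151.472 F3489
G1 X96.274 Y162.606 F3489
G1 X69.395 Y151.472 F3489
G1 X58.261 Y124.593 F3489
G1 X69.395 Y97.714 F3489
G1 X96.274 Y86.580 F3489
G1 X123.153 Y97.714 F3489
G1 X134.287 Y124.593 F3489
M5
G0 X0.000 Y0.000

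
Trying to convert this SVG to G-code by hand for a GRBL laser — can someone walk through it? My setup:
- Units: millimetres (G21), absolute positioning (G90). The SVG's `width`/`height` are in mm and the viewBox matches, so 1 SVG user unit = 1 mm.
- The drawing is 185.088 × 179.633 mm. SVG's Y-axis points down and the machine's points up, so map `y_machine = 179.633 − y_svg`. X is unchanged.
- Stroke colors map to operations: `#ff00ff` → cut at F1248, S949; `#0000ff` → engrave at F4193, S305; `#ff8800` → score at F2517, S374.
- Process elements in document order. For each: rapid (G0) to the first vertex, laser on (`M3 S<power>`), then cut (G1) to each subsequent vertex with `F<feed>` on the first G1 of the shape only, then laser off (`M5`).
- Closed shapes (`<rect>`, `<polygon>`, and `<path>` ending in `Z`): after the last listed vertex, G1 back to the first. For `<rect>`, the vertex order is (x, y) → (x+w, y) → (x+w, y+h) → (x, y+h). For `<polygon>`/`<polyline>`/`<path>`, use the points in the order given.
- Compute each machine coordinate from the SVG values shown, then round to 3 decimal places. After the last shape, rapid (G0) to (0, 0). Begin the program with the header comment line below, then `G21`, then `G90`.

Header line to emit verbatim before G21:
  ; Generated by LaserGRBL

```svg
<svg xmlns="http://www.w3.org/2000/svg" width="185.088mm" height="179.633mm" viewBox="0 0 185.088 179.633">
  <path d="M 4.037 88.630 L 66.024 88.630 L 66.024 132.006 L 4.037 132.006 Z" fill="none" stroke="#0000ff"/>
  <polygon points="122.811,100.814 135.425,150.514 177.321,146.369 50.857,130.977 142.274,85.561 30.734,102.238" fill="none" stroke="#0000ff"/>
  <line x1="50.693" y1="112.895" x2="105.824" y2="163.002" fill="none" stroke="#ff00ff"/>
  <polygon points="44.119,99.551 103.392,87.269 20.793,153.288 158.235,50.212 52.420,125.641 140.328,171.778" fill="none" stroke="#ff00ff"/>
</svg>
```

; Generated by LaserGRBL
G21
G90
G0 X4.037 Y91.003
M3 S305
G1 X66.024 Y91.003 F4193
G1 X66.024 Y47.627
G1 X4.037 Y47.627
G1 X4.037 Y91.003
M5
G0 X122.811 Y78.819
M3 S305
G1 X135.425 Y29.119 F4193
G1 X177.321 Y33.264
G1 X50.857 Y48.656
G1 X142.274 Y94.072
G1 X30.734 Y77.395
G1 X122.811 Y78.819
M5
G0 X50.693 Y66.738
M3 S949
G1 X105.824 Y16.631 F1248
M5
G0 X44.119 Y80.082
M3 S949
G1 X103.392 Y92.364 F1248
G1 X20.793 Y26.345
G1 X158.235 Y129.421
G1 X52.420 Y53.992
G1 X140.328 Y7.855
G1 X44.119 Y80.082
M5
G0 X0.000 Y0.000

Since the viewBox matches the mm dimensions, user units are millimetres directly. The only transform is the Y-flip y_m = 179.633 − y_svg.

Shape 1 is a rectangle drawn with `<path>`. Its stroke #0000ff means engrave at S305, F4193. After flipping Y the toolpath is (4.037,91.003) → (66.024,91.003) → (66.024,47.627) → (4.037,47.627) → (4.037,91.003), returning to the start.

Shape 2 is a closed polygon drawn with `<polygon>`. Its stroke #0000ff means engrave at S305, F4193. After flipping Y the toolpath is (122.811,78.819) → (135.425,29.119) → (177.321,33.264) → (50.857,48.656) → (142.274,94.072) → (30.734,77.395) → (122.811,78.819), returning to the start.

Shape 3 is a line segment drawn with `<line>`. Its stroke #ff00ff means cut at S949, F1248. After flipping Y the toolpath is (50.693,66.738) → (105.824,16.631).

Shape 4 is a closed polygon drawn with `<polygon>`. Its stroke #ff00ff means cut at S949, F1248. After flipping Y the toolpath is (44.119,80.082) → (103.392,92.364) → (20.793,26.345) → (158.235,129.421) → (52.420,53.992) → (140.328,7.855) → (44.119,80.082), returning to the start.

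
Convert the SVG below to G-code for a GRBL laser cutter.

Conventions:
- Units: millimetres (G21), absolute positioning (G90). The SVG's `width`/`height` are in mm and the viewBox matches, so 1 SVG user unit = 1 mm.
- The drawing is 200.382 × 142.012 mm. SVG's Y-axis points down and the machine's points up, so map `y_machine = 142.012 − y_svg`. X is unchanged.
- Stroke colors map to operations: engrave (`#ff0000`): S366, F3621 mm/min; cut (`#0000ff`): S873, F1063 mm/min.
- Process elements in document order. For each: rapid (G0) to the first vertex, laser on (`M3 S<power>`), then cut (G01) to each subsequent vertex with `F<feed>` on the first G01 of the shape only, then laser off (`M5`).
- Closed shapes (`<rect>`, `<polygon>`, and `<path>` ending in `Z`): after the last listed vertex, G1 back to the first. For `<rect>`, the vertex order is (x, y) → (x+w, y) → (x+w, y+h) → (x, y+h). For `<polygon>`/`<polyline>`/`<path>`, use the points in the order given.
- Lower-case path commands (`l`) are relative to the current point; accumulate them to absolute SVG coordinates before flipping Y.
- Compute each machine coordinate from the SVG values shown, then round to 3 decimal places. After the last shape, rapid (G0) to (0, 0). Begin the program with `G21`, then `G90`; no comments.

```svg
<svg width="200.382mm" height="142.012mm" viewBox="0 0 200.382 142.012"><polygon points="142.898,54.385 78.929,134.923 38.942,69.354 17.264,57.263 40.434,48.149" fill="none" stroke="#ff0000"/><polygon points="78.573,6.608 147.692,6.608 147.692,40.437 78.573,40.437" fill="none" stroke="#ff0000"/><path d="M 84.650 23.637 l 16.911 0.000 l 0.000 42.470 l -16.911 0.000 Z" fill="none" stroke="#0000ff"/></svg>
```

G21
G90
G0 X142.898 Y87.627
M3 S366
G01 X78.929 Y7.089 F3621
G01 X38.942 Y72.658
G01 X17.264 Y84.749
G01 X40.434 Y93.863
G01 X142.898 Y87.627
M5
G0 X78.573 Y135.404
M3 S366
G01 X147.692 Y135.404 F3621
G01 X147.692 Y101.575
G01 X78.573 Y101.575
G01 X78.573 Y135.404
M5
G0 X84.650 Y118.375
M3 S873
G01 X101.561 Y118.375 F1063
G01 X101.561 Y75.905
G01 X84.650 Y75.905
G01 X84.650 Y118.375
M5
G0 X0.000 Y0.000

1 u = 1 mm; y_m = 142.012 − y.

[1] `<polygon>` closed polygon, #ff0000→engrave S366 F3621: (142.898,87.627) → (78.929,7.089) → (38.942,72.658) → (17.264,84.749) → (40.434,93.863) → (142.898,87.627) (closed)

[2] `<polygon>` rectangle, #ff0000→engrave S366 F3621: (78.573,135.404) → (147.692,135.404) → (147.692,101.575) → (78.573,101.575) → (78.573,135.404) (closed)

[3] `<path>` rectangle, #0000ff→cut S873 F1063: (84.650,118.375) → (101.561,118.375) → (101.561,75.905) → (84.650,75.905) → (84.650,118.375) (closed)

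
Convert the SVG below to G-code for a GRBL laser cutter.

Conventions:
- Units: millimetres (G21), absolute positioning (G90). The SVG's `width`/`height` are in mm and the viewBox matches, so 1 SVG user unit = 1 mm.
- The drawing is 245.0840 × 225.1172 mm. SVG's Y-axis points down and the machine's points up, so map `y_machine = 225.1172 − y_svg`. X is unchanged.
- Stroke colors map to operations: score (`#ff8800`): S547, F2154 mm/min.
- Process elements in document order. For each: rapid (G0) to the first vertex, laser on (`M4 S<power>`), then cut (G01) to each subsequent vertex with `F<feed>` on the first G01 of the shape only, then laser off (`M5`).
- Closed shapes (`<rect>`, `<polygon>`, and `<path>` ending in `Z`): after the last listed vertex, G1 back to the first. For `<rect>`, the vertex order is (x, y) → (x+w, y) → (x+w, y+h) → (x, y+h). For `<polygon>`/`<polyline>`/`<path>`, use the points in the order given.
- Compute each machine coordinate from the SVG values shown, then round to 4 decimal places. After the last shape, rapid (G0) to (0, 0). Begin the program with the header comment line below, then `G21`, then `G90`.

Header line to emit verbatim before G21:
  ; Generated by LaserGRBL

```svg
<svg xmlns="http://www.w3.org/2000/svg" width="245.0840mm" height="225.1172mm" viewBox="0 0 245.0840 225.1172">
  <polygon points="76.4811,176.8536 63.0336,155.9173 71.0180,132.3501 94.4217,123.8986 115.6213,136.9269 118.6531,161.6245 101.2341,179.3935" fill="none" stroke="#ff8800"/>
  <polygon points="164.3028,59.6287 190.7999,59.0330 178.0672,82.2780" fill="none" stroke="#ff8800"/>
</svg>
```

Since the viewBox matches the mm dimensions, user units are millimetres directly. The only transform is the Y-flip y_m = 225.1172 − y_svg.

Shape 1 is a regular polygon drawn with `<polygon>`. Its stroke #ff8800 means score at S547, F2154. After flipping Y the toolpath is (76.4811,48.2636) → (63.0336,69.1999) → (71.0180,92.7671) → (94.4217,101.2186) → (115.6213,88.1903) → (118.6531,63.4927) → (101.2341,45.7237) → (76.4811,48.2636), returning to the start.

Shape 2 is a regular polygon drawn with `<polygon>`. Its stroke #ff8800 means score at S547, F2154. After flipping Y the toolpath is (164.3028,165.4885) → (190.7999,166.0842) → (178.0672,142.8392) → (164.3028,165.4885), returning to the start.

; Generated by LaserGRBL
G21
G90
G0 X76.4811 Y48.2636
M4 S547
G01 X63.0336 Y69.1999 F2154
G01 X71.0180 Y92.7671
G01 X94.4217 Y101.2186
G01 X115.6213 Y88.1903
G01 X118.6531 Y63.4927
G01 X101.2341 Y45.7237
G01 X76.4811 Y48.2636
M5
G0 X164.3028 Y165.4885
M4 S547
G01 X190.7999 Y166.0842 F2154
G01 X178.0672 Y142.8392
G01 X164.3028 Y165.4885
M5
G0 X0.0000 Y0.0000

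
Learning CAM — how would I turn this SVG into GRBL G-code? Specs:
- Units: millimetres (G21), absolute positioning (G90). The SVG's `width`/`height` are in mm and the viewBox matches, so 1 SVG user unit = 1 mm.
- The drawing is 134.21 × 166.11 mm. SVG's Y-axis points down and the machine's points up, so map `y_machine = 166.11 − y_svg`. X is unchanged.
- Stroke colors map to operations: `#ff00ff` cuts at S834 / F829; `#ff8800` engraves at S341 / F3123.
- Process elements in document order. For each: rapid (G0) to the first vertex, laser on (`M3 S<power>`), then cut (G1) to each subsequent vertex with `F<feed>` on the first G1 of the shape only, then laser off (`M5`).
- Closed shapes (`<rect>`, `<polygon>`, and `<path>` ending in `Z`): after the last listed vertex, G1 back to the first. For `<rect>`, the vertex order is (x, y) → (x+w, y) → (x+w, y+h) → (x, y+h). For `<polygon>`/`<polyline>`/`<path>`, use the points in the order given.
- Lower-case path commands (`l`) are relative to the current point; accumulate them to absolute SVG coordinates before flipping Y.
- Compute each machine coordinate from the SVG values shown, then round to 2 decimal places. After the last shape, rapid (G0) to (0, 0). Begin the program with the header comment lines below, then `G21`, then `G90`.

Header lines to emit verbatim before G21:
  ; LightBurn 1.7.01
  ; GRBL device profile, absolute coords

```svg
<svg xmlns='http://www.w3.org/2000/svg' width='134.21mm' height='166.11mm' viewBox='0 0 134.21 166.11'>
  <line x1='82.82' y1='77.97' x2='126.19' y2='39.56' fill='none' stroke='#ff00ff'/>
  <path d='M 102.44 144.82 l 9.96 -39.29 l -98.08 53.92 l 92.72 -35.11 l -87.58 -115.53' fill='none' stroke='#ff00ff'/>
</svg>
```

; LightBurn 1.7.01
; GRBL device profile, absolute coords
G21
G90
G0 X82.82 Y88.14
M3 S834
G1 X126.19 Y126.55 F829
M5
G0 X102.44 Y21.29
M3 S834
G1 X112.40 Y60.58 F829
G1 X14.32 Y6.66
G1 X107.04 Y41.77
G1 X19.46 Y157.30
M5
G0 X0.00 Y0.00

1 u = 1 mm; y_m = 166.11 − y.

[1] `<line>` line segment, #ff00ff→cut S834 F829: (82.82,88.14) → (126.19,126.55)

[2] `<path>` open polyline, #ff00ff→cut S834 F829: (102.44,21.29) → (112.40,60.58) → (14.32,6.66) → (107.04,41.77) → (19.46,157.30)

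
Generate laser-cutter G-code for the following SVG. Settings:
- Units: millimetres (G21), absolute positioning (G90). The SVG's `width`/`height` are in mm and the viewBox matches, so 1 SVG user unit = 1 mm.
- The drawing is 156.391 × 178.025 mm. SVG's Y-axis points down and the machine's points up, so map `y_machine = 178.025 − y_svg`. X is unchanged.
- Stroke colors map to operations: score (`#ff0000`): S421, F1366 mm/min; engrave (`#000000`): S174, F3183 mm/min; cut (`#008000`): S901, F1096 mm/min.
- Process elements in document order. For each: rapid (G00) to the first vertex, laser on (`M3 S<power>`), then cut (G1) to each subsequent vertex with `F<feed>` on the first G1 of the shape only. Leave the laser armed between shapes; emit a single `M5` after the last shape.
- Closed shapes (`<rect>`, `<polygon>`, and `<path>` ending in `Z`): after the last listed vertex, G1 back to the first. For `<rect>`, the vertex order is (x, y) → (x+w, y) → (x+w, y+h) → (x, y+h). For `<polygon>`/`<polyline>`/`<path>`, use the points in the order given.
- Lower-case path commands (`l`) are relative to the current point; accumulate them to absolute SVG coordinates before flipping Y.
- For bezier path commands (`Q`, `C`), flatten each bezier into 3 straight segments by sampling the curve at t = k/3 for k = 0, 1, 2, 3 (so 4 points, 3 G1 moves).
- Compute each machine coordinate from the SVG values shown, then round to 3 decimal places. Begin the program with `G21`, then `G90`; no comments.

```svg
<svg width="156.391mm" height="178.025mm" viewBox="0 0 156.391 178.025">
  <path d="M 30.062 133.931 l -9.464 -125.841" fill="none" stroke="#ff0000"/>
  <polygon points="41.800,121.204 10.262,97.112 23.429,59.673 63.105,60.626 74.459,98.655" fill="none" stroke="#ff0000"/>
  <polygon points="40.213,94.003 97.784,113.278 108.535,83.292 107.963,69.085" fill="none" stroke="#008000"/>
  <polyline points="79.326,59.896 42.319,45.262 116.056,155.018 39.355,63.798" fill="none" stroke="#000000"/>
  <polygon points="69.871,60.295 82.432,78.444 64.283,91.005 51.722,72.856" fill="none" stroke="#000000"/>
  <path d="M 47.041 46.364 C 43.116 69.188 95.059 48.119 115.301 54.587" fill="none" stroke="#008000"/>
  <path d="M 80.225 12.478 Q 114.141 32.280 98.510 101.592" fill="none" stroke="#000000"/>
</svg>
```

viewBox `0 0 156.391 178.025` with mm width/height → 1 unit = 1 mm. Flip: y_m = 178.025 − y_svg.

**Shape 1** — `<path>` line segment, stroke `#ff0000` → score (S421, F1366). Machine vertices: (30.062,44.094) → (20.598,169.935). Open path.

**Shape 2** — `<polygon>` regular polygon, stroke `#ff0000` → score (S421, F1366). Machine vertices: (41.800,56.821) → (10.262,80.913) → (23.429,118.352) → (63.105,117.399) → (74.459,79.370) → (41.800,56.821). Closed: final G1 returns to the first vertex.

**Shape 3** — `<polygon>` closed polygon, stroke `#008000` → cut (S901, F1096). Machine vertices: (40.213,84.022) → (97.784,64.747) → (108.535,94.733) → (107.963,108.940) → (40.213,84.022). Closed: final G1 returns to the first vertex.

**Shape 4** — `<polyline>` open polyline, stroke `#000000` → engrave (S174, F3183). Machine vertices: (79.326,118.129) → (42.319,132.763) → (116.056,23.007) → (39.355,114.227). Open path.

**Shape 5** — `<polygon>` regular polygon, stroke `#000000` → engrave (S174, F3183). Machine vertices: (69.871,117.730) → (82.432,99.581) → (64.283,87.020) → (51.722,105.169) → (69.871,117.730). Closed: final G1 returns to the first vertex.

**Shape 6** — `<path>` cubic bezier, stroke `#008000` → cut (S901, F1096). Control points (SVG): P0=(47.041,46.364), P1=(43.116,69.188), P2=(95.059,48.119), P3=(115.301,54.587); sampled at t=k/3. Machine vertices: (47.041,131.661) → (58.495,120.822) → (87.735,123.373) → (115.301,123.438). Open path.

**Shape 7** — `<path>` quadratic bezier, stroke `#000000` → engrave (S174, F3183). Control points (SVG): P0=(80.225,12.478), P1=(114.141,32.280), P2=(98.510,101.592); sampled at t=k/3. Machine vertices: (80.225,165.547) → (97.330,146.845) → (103.425,117.140) → (98.510,76.433). Open path.

G21
G90
G00 X30.062 Y44.094
M3 S421
G1 X20.598 Y169.935 F1366
G00 X41.800 Y56.821
M3 S421
G1 X10.262 Y80.913 F1366
G1 X23.429 Y118.352
G1 X63.105 Y117.399
G1 X74.459 Y79.370
G1 X41.800 Y56.821
G00 X40.213 Y84.022
M3 S901
G1 X97.784 Y64.747 F1096
G1 X108.535 Y94.733
G1 X107.963 Y108.940
G1 X40.213 Y84.022
G00 X79.326 Y118.129
M3 S174
G1 X42.319 Y132.763 F3183
G1 X116.056 Y23.007
G1 X39.355 Y114.227
G00 X69.871 Y117.730
M3 S174
G1 X82.432 Y99.581 F3183
G1 X64.283 Y87.020
G1 X51.722 Y105.169
G1 X69.871 Y117.730
G00 X47.041 Y131.661
M3 S901
G1 X58.495 Y120.822 F1096
G1 X87.735 Y123.373
G1 X115.301 Y123.438
G00 X80.225 Y165.547
M3 S174
G1 X97.330 Y146.845 F3183
G1 X103.425 Y117.140
G1 X98.510 Y76.433
M5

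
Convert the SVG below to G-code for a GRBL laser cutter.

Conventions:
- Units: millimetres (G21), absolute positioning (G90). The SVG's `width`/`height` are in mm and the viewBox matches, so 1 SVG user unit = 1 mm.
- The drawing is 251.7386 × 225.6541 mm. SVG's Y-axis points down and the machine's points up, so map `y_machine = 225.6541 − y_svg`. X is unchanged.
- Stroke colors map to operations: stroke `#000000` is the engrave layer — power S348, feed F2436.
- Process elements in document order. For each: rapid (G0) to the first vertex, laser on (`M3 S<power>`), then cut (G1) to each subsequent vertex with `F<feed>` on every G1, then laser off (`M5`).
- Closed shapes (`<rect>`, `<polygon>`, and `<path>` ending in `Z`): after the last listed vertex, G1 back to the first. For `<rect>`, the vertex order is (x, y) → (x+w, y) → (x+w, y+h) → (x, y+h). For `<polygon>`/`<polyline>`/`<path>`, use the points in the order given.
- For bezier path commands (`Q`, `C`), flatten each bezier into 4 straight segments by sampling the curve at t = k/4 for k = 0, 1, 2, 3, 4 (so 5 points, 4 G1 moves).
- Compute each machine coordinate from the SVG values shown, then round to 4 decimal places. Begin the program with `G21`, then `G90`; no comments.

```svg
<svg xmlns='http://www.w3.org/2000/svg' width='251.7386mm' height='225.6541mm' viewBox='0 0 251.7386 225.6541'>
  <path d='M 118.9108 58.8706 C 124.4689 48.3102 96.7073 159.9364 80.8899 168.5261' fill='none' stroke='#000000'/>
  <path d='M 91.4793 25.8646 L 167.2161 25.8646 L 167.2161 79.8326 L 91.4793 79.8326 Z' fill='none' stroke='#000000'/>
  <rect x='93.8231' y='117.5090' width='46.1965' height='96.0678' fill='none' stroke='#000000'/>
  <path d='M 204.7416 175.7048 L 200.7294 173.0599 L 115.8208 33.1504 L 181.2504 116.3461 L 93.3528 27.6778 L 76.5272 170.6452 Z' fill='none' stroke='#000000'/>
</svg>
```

G21
G90
G0 X118.9108 Y166.7835
M3 S348
G1 X117.5392 Y155.3129 F2436
G1 X107.9162 Y119.1370 F2436
G1 X94.2852 Y79.3705 F2436
G1 X80.8899 Y57.1280 F2436
M5
G0 X91.4793 Y199.7895
M3 S348
G1 X167.2161 Y199.7895 F2436
G1 X167.2161 Y145.8215 F2436
G1 X91.4793 Y145.8215 F2436
G1 X91.4793 Y199.7895 F2436
M5
G0 X93.8231 Y108.1451
M3 S348
G1 X140.0196 Y108.1451 F2436
G1 X140.0196 Y12.0773 F2436
G1 X93.8231 Y12.0773 F2436
G1 X93.8231 Y108.1451 F2436
M5
G0 X204.7416 Y49.9493
M3 S348
G1 X200.7294 Y52.5942 F2436
G1 X115.8208 Y192.5037 F2436
G1 X181.2504 Y109.3080 F2436
G1 X93.3528 Y197.9763 F2436
G1 X76.5272 Y55.0089 F2436
G1 X204.7416 Y49.9493 F2436
M5

1 u = 1 mm; y_m = 225.6541 − y.

[1] `<path>` cubic bezier, #000000→engrave S348 F2436: (118.9108,166.7835) → (117.5392,155.3129) → (107.9162,119.1370) → (94.2852,79.3705) → (80.8899,57.1280)

[2] `<path>` rectangle, #000000→engrave S348 F2436: (91.4793,199.7895) → (167.2161,199.7895) → (167.2161,145.8215) → (91.4793,145.8215) → (91.4793,199.7895) (closed)

[3] `<rect>` rectangle, #000000→engrave S348 F2436: (93.8231,108.1451) → (140.0196,108.1451) → (140.0196,12.0773) → (93.8231,12.0773) → (93.8231,108.1451) (closed)

[4] `<path>` closed polygon, #000000→engrave S348 F2436: (204.7416,49.9493) → (200.7294,52.5942) → (115.8208,192.5037) → (181.2504,109.3080) → (93.3528,197.9763) → (76.5272,55.0089) → (204.7416,49.9493) (closed)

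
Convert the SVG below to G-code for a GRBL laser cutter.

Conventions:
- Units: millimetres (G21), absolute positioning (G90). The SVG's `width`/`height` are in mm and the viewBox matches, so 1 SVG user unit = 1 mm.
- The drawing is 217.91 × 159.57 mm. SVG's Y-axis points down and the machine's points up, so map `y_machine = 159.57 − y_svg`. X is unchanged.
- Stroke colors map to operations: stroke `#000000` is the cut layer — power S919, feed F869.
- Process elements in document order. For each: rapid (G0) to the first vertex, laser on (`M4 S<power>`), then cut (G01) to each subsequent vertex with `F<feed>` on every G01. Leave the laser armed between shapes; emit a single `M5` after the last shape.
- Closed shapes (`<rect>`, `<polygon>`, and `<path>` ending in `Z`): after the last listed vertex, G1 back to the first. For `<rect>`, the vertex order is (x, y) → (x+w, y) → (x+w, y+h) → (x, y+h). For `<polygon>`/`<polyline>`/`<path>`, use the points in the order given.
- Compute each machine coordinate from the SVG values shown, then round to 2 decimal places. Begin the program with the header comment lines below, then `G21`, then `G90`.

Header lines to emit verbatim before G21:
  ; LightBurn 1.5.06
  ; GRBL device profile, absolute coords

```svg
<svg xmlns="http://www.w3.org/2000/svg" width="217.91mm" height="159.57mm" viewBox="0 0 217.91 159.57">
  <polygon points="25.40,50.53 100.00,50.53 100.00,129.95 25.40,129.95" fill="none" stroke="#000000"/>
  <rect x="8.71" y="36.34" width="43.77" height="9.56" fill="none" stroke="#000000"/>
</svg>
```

viewBox `0 0 217.91 159.57` with mm width/height → 1 unit = 1 mm. Flip: y_m = 159.57 − y_svg.

**Shape 1** — `<polygon>` rectangle, stroke `#000000` → cut (S919, F869). Machine vertices: (25.40,109.04) → (100.00,109.04) → (100.00,29.62) → (25.40,29.62) → (25.40,109.04). Closed: final G1 returns to the first vertex.

**Shape 2** — `<rect>` rectangle, stroke `#000000` → cut (S919, F869). Machine vertices: (8.71,123.23) → (52.48,123.23) → (52.48,113.67) → (8.71,113.67) → (8.71,123.23). Closed: final G1 returns to the first vertex.

; LightBurn 1.5.06
; GRBL device profile, absolute coords
G21
G90
G0 X25.40 Y109.04
M4 S919
G01 X100.00 Y109.04 F869
G01 X100.00 Y29.62 F869
G01 X25.40 Y29.62 F869
G01 X25.40 Y109.04 F869
G0 X8.71 Y123.23
M4 S919
G01 X52.48 Y123.23 F869
G01 X52.48 Y113.67 F869
G01 X8.71 Y113.67 F869
G01 X8.71 Y123.23 F869
M5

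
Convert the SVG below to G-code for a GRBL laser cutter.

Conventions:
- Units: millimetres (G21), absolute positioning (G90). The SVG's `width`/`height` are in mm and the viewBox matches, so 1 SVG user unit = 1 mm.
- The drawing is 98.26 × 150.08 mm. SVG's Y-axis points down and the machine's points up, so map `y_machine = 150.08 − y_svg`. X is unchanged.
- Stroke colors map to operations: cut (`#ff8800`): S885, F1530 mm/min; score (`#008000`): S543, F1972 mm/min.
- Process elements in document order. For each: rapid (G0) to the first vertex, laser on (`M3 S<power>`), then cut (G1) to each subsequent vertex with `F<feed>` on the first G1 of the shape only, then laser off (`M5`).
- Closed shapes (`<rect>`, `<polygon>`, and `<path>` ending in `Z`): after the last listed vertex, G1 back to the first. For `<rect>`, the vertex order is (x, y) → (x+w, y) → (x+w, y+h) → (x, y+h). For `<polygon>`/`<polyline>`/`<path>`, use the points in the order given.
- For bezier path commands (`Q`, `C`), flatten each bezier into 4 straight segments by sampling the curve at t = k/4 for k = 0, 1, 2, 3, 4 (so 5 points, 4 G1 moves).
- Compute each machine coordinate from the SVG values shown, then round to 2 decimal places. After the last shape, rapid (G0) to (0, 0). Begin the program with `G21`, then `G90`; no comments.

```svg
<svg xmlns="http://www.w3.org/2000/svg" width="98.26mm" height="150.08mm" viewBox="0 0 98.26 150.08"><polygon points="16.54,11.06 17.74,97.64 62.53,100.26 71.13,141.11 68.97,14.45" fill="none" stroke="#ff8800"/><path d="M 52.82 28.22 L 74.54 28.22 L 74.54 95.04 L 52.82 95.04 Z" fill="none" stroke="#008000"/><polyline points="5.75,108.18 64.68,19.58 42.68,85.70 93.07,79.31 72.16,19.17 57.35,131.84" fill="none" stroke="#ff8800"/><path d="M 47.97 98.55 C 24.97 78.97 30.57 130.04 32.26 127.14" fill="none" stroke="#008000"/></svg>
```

G21
G90
G0 X16.54 Y139.02
M3 S885
G1 X17.74 Y52.44 F1530
G1 X62.53 Y49.82
G1 X71.13 Y8.97
G1 X68.97 Y135.63
G1 X16.54 Y139.02
M5
G0 X52.82 Y121.86
M3 S543
G1 X74.54 Y121.86 F1972
G1 X74.54 Y55.04
G1 X52.82 Y55.04
G1 X52.82 Y121.86
M5
G0 X5.75 Y41.90
M3 S885
G1 X64.68 Y130.50 F1530
G1 X42.68 Y64.38
G1 X93.07 Y70.77
G1 X72.16 Y130.91
G1 X57.35 Y18.24
M5
G0 X47.97 Y51.53
M3 S543
G1 X35.57 Y54.92 F1972
G1 X30.86 Y43.49
G1 X30.77 Y28.94
G1 X32.26 Y22.94
M5
G0 X0.00 Y0.00

viewBox `0 0 98.26 150.08` with mm width/height → 1 unit = 1 mm. Flip: y_m = 150.08 − y_svg.

**Shape 1** — `<polygon>` closed polygon, stroke `#ff8800` → cut (S885, F1530). Machine vertices: (16.54,139.02) → (17.74,52.44) → (62.53,49.82) → (71.13,8.97) → (68.97,135.63) → (16.54,139.02). Closed: final G1 returns to the first vertex.

**Shape 2** — `<path>` rectangle, stroke `#008000` → score (S543, F1972). Machine vertices: (52.82,121.86) → (74.54,121.86) → (74.54,55.04) → (52.82,55.04) → (52.82,121.86). Closed: final G1 returns to the first vertex.

**Shape 3** — `<polyline>` open polyline, stroke `#ff8800` → cut (S885, F1530). Machine vertices: (5.75,41.90) → (64.68,130.50) → (42.68,64.38) → (93.07,70.77) → (72.16,130.91) → (57.35,18.24). Open path.

**Shape 4** — `<path>` cubic bezier, stroke `#008000` → score (S543, F1972). Control points (SVG): P0=(47.97,98.55), P1=(24.97,78.97), P2=(30.57,130.04), P3=(32.26,127.14); sampled at t=k/4. Machine vertices: (47.97,51.53) → (35.57,54.92) → (30.86,43.49) → (30.77,28.94) → (32.26,22.94). Open path.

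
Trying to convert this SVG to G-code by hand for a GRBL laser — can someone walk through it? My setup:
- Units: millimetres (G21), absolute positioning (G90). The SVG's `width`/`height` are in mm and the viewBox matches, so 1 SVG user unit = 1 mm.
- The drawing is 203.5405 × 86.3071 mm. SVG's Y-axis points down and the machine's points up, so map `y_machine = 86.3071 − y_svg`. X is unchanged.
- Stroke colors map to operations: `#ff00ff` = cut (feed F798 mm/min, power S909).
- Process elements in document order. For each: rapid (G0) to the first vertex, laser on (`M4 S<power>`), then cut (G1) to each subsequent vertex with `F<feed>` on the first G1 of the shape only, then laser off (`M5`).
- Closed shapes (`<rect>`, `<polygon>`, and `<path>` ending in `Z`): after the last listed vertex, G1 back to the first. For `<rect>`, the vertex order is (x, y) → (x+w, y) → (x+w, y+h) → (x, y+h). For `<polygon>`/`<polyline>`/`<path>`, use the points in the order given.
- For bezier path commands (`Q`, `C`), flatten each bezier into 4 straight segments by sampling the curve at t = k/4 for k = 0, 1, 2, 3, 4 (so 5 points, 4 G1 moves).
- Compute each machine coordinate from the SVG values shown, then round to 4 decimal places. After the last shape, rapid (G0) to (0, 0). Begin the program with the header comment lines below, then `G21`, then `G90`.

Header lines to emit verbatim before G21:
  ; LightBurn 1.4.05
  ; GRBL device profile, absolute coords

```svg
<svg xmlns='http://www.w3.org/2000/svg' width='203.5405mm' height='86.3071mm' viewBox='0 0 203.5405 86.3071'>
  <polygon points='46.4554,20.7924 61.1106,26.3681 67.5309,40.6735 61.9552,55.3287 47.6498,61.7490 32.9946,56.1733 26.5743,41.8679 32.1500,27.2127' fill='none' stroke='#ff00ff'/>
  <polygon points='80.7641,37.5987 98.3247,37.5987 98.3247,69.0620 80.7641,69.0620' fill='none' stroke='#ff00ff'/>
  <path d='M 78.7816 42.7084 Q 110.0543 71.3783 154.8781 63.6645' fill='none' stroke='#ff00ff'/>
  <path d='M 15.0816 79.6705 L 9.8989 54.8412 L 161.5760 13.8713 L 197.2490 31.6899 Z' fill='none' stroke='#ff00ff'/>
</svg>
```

; LightBurn 1.4.05
; GRBL device profile, absolute coords
G21
G90
G0 X46.4554 Y65.5147
M4 S909
G1 X61.1106 Y59.9390 F798
G1 X67.5309 Y45.6336
G1 X61.9552 Y30.9784
G1 X47.6498 Y24.5581
G1 X32.9946 Y30.1338
G1 X26.5743 Y44.4392
G1 X32.1500 Y59.0944
G1 X46.4554 Y65.5147
M5
G0 X80.7641 Y48.7084
M4 S909
G1 X98.3247 Y48.7084 F798
G1 X98.3247 Y17.2451
G1 X80.7641 Y17.2451
G1 X80.7641 Y48.7084
M5
G0 X78.7816 Y43.5987
M4 S909
G1 X95.2649 Y31.5377 F798
G1 X113.4421 Y24.0247
G1 X133.3131 Y21.0597
G1 X154.8781 Y22.6426
M5
G0 X15.0816 Y6.6366
M4 S909
G1 X9.8989 Y31.4659 F798
G1 X161.5760 Y72.4358
G1 X197.2490 Y54.6172
G1 X15.0816 Y6.6366
M5
G0 X0.0000 Y0.0000

1 u = 1 mm; y_m = 86.3071 − y.

[1] `<polygon>` regular polygon, #ff00ff→cut S909 F798: (46.4554,65.5147) → (61.1106,59.9390) → (67.5309,45.6336) → (61.9552,30.9784) → (47.6498,24.5581) → (32.9946,30.1338) → (26.5743,44.4392) → (32.1500,59.0944) → (46.4554,65.5147) (closed)

[2] `<polygon>` rectangle, #ff00ff→cut S909 F798: (80.7641,48.7084) → (98.3247,48.7084) → (98.3247,17.2451) → (80.7641,17.2451) → (80.7641,48.7084) (closed)

[3] `<path>` quadratic bezier, #ff00ff→cut S909 F798: (78.7816,43.5987) → (95.2649,31.5377) → (113.4421,24.0247) → (133.3131,21.0597) → (154.8781,22.6426)

[4] `<path>` closed polygon, #ff00ff→cut S909 F798: (15.0816,6.6366) → (9.8989,31.4659) → (161.5760,72.4358) → (197.2490,54.6172) → (15.0816,6.6366) (closed)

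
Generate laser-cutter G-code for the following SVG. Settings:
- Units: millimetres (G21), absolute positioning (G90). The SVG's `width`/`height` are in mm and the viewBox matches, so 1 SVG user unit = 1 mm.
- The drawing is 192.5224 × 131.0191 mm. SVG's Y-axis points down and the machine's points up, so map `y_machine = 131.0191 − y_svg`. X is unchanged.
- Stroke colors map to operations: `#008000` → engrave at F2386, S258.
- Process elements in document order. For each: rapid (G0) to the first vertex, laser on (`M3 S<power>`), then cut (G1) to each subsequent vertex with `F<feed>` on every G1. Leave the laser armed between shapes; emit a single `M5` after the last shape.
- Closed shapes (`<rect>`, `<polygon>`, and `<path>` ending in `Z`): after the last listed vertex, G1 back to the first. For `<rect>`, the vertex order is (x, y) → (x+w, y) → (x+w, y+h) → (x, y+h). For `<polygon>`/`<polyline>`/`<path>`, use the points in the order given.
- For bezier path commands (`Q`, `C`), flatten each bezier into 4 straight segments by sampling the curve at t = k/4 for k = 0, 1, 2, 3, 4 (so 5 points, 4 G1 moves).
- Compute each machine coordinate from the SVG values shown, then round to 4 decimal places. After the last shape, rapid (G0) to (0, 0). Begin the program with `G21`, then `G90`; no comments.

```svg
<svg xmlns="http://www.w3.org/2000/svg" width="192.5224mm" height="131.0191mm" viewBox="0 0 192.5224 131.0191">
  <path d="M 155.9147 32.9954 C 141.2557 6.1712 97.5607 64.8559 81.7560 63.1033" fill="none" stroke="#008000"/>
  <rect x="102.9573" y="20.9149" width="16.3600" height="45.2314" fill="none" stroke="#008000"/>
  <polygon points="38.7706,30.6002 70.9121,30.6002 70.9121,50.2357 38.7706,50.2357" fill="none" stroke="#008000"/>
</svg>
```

Since the viewBox matches the mm dimensions, user units are millimetres directly. The only transform is the Y-flip y_m = 131.0191 − y_svg.

Shape 1 is a cubic bezier drawn with `<path>`. Its stroke #008000 means engrave at S258, F2386. After flipping Y the toolpath is (155.9147,98.0237) → (140.3657,104.3893) → (119.2650,92.3716) → (97.9495,75.6529) → (81.7560,67.9158).

Shape 2 is a rectangle drawn with `<rect>`. Its stroke #008000 means engrave at S258, F2386. After flipping Y the toolpath is (102.9573,110.1042) → (119.3173,110.1042) → (119.3173,64.8728) → (102.9573,64.8728) → (102.9573,110.1042), returning to the start.

Shape 3 is a rectangle drawn with `<polygon>`. Its stroke #008000 means engrave at S258, F2386. After flipping Y the toolpath is (38.7706,100.4189) → (70.9121,100.4189) → (70.9121,80.7834) → (38.7706,80.7834) → (38.7706,100.4189), returning to the start.

G21
G90
G0 X155.9147 Y98.0237
M3 S258
G1 X140.3657 Y104.3893 F2386
G1 X119.2650 Y92.3716 F2386
G1 X97.9495 Y75.6529 F2386
G1 X81.7560 Y67.9158 F2386
G0 X102.9573 Y110.1042
M3 S258
G1 X119.3173 Y110.1042 F2386
G1 X119.3173 Y64.8728 F2386
G1 X102.9573 Y64.8728 F2386
G1 X102.9573 Y110.1042 F2386
G0 X38.7706 Y100.4189
M3 S258
G1 X70.9121 Y100.4189 F2386
G1 X70.9121 Y80.7834 F2386
G1 X38.7706 Y80.7834 F2386
G1 X38.7706 Y100.4189 F2386
M5
G0 X0.0000 Y0.0000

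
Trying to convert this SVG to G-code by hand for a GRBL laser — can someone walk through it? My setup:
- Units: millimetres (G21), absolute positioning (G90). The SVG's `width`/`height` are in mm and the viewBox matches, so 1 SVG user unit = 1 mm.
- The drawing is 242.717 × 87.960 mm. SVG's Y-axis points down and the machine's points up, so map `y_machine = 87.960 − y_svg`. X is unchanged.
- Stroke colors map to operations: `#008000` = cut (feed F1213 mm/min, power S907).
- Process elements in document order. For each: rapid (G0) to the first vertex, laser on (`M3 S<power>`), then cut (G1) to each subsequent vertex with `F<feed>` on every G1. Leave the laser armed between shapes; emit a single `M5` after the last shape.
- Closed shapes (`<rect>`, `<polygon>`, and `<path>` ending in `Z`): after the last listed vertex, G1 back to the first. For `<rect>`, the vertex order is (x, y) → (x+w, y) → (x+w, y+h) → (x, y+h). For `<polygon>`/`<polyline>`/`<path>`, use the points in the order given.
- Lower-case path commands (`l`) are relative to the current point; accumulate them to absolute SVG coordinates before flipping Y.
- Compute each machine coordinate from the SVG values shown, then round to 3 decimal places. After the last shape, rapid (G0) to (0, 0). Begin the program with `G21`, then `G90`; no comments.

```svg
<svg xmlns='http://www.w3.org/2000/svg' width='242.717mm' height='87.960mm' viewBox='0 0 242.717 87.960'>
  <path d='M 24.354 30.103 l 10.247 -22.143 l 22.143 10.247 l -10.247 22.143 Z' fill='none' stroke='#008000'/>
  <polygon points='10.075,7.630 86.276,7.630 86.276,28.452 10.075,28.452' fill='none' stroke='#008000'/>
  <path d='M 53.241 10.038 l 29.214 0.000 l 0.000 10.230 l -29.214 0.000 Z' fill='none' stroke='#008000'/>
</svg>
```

G21
G90
G0 X24.354 Y57.857
M3 S907
G1 X34.601 Y80.000 F1213
G1 X56.744 Y69.753 F1213
G1 X46.497 Y47.610 F1213
G1 X24.354 Y57.857 F1213
G0 X10.075 Y80.330
M3 S907
G1 X86.276 Y80.330 F1213
G1 X86.276 Y59.508 F1213
G1 X10.075 Y59.508 F1213
G1 X10.075 Y80.330 F1213
G0 X53.241 Y77.922
M3 S907
G1 X82.455 Y77.922 F1213
G1 X82.455 Y67.692 F1213
G1 X53.241 Y67.692 F1213
G1 X53.241 Y77.922 F1213
M5
G0 X0.000 Y0.000

1 u = 1 mm; y_m = 87.960 − y.

[1] `<path>` regular polygon, #008000→cut S907 F1213: (24.354,57.857) → (34.601,80.000) → (56.744,69.753) → (46.497,47.610) → (24.354,57.857) (closed)

[2] `<polygon>` rectangle, #008000→cut S907 F1213: (10.075,80.330) → (86.276,80.330) → (86.276,59.508) → (10.075,59.508) → (10.075,80.330) (closed)

[3] `<path>` rectangle, #008000→cut S907 F1213: (53.241,77.922) → (82.455,77.922) → (82.455,67.692) → (53.241,67.692) → (53.241,77.922) (closed)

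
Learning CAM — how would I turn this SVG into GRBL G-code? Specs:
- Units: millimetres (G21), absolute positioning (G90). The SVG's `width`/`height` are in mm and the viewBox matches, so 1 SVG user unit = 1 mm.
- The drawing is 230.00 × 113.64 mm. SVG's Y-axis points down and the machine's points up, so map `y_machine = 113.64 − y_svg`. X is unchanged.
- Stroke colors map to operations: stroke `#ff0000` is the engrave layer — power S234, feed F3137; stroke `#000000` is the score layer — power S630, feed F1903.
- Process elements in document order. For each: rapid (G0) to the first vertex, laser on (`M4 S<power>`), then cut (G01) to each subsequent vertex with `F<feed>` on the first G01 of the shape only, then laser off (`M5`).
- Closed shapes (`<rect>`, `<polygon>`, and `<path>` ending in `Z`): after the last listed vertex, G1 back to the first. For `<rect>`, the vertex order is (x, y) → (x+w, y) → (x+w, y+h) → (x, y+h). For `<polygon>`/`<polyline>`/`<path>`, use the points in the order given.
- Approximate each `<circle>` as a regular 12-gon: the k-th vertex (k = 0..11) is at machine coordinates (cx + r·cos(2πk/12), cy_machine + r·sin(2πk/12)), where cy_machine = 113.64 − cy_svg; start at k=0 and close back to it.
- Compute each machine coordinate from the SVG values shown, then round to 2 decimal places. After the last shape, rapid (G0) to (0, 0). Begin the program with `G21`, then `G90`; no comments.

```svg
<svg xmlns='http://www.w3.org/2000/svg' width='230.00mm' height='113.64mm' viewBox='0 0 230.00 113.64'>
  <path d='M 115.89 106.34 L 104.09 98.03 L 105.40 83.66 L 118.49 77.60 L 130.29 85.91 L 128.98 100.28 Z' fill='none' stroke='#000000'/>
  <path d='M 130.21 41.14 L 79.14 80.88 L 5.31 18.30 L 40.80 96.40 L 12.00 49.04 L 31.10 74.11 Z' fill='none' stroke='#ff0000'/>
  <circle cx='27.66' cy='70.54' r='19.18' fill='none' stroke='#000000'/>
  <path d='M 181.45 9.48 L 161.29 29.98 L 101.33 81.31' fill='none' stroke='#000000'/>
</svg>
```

G21
G90
G0 X115.89 Y7.30
M4 S630
G01 X104.09 Y15.61 F1903
G01 X105.40 Y29.98
G01 X118.49 Y36.04
G01 X130.29 Y27.73
G01 X128.98 Y13.36
G01 X115.89 Y7.30
M5
G0 X130.21 Y72.50
M4 S234
G01 X79.14 Y32.76 F3137
G01 X5.31 Y95.34
G01 X40.80 Y17.24
G01 X12.00 Y64.60
G01 X31.10 Y39.53
G01 X130.21 Y72.50
M5
G0 X46.84 Y43.10
M4 S630
G01 X44.27 Y52.69 F1903
G01 X37.25 Y59.71
G01 X27.66 Y62.28
G01 X18.07 Y59.71
G01 X11.05 Y52.69
G01 X8.48 Y43.10
G01 X11.05 Y33.51
G01 X18.07 Y26.49
G01 X27.66 Y23.92
G01 X37.25 Y26.49
G01 X44.27 Y33.51
G01 X46.84 Y43.10
M5
G0 X181.45 Y104.16
M4 S630
G01 X161.29 Y83.66 F1903
G01 X101.33 Y32.33
M5
G0 X0.00 Y0.00

1 u = 1 mm; y_m = 113.64 − y.

[1] `<path>` regular polygon, #000000→score S630 F1903: (115.89,7.30) → (104.09,15.61) → (105.40,29.98) → (118.49,36.04) → (130.29,27.73) → (128.98,13.36) → (115.89,7.30) (closed)

[2] `<path>` closed polygon, #ff0000→engrave S234 F3137: (130.21,72.50) → (79.14,32.76) → (5.31,95.34) → (40.80,17.24) → (12.00,64.60) → (31.10,39.53) → (130.21,72.50) (closed)

[3] `<circle>` circle, #000000→score S630 F1903: (46.84,43.10) → (44.27,52.69) → (37.25,59.71) → (27.66,62.28) → (18.07,59.71) → (11.05,52.69) → (8.48,43.10) → (11.05,33.51) → (18.07,26.49) → (27.66,23.92) → (37.25,26.49) → (44.27,33.51) → (46.84,43.10) (closed)

[4] `<path>` open polyline, #000000→score S630 F1903: (181.45,104.16) → (161.29,83.66) → (101.33,32.33)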